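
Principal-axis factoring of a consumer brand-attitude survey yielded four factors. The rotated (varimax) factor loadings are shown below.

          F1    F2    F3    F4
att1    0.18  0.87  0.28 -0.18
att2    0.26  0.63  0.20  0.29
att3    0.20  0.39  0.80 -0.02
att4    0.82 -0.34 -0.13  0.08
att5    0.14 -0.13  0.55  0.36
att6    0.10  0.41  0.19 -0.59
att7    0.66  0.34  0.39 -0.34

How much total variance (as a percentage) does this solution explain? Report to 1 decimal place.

71.2%

SS loadings by factor: 1.2776, 1.7221, 1.2660, 0.7166; total = 4.9823.
Total variance with 7 standardized items is 7, so the solution explains 4.9823/7 = 0.7118 = 71.18%.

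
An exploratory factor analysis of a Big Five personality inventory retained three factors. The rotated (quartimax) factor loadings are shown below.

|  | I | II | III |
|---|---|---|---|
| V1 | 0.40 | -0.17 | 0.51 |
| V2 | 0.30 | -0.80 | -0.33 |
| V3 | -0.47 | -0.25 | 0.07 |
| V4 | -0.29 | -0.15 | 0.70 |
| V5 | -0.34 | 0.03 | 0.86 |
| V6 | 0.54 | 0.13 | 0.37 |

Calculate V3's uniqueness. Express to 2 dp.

0.71

h² = (-0.47)² + (-0.25)² + 0.07² = 0.2209 + 0.0625 + 0.0049 = 0.2883
Uniqueness u² = 1 − h² = 1 − 0.2883 = 0.7117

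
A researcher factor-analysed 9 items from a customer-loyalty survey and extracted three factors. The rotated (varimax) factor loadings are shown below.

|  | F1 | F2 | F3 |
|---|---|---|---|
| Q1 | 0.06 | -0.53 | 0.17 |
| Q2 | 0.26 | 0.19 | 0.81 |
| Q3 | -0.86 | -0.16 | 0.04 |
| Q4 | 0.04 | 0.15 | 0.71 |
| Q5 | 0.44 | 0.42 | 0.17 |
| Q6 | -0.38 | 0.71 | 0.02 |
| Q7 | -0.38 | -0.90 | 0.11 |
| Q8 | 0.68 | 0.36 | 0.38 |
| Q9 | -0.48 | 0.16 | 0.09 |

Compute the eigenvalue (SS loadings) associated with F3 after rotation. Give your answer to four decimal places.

SS loadings for F3 = 0.17² + 0.81² + 0.04² + 0.71² + 0.17² + 0.02² + 0.11² + 0.38² + 0.09² = 0.0289 + 0.6561 + 0.0016 + 0.5041 + 0.0289 + 0.0004 + 0.0121 + 0.1444 + 0.0081 = 1.3846

1.3846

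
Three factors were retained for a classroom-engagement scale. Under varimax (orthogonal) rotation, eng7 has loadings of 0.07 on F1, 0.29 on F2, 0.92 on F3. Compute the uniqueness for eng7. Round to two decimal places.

0.06

h² = 0.07² + 0.29² + 0.92² = 0.0049 + 0.0841 + 0.8464 = 0.9354
Uniqueness u² = 1 − h² = 1 − 0.9354 = 0.0646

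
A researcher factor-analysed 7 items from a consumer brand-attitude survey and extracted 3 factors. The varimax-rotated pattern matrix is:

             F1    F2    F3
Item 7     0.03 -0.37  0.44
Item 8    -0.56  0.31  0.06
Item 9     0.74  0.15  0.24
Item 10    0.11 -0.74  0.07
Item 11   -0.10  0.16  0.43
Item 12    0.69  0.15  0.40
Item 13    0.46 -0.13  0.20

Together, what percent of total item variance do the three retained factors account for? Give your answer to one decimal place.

44.1%

Communalities: 0.3314, 0.4133, 0.6277, 0.5646, 0.2205, 0.6586, 0.2685; Σh² = 3.0846.
Total variance with 7 standardized items is 7, so the solution explains 3.0846/7 = 0.4407 = 44.07%.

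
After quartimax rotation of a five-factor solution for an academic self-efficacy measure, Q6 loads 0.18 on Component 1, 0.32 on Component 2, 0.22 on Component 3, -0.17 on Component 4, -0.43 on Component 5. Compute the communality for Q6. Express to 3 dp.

0.397

h² = 0.18² + 0.32² + 0.22² + (-0.17)² + (-0.43)² = 0.0324 + 0.1024 + 0.0484 + 0.0289 + 0.1849 = 0.3970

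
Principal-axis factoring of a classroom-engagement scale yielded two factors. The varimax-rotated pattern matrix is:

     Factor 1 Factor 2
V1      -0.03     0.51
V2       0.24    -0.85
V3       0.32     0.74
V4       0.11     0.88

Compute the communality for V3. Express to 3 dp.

h² = 0.32² + 0.74² = 0.1024 + 0.5476 = 0.6500

0.650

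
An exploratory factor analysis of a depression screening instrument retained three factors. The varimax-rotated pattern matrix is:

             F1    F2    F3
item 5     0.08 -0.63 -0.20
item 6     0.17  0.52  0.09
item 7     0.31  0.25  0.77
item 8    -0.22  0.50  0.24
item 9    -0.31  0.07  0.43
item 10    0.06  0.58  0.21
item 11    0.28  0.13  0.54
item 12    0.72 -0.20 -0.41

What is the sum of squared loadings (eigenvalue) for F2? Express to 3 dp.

SS loadings for F2 = (-0.63)² + 0.52² + 0.25² + 0.50² + 0.07² + 0.58² + 0.13² + (-0.20)² = 0.3969 + 0.2704 + 0.0625 + 0.2500 + 0.0049 + 0.3364 + 0.0169 + 0.0400 = 1.3780

1.378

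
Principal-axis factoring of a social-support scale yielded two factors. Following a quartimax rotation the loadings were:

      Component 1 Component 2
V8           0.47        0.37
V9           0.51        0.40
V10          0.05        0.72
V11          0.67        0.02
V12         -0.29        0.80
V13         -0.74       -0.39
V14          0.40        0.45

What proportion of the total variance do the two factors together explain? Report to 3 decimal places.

0.505

SS loadings by factor: 1.7241, 1.8103; total = 3.5344.
Total variance with 7 standardized items is 7, so the solution explains 3.5344/7 = 0.5049.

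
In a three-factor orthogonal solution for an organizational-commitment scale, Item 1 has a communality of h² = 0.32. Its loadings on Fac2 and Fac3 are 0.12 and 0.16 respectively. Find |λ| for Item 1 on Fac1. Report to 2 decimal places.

0.53

Under orthogonal rotation h² = Σλ², so λ_Fac1² = h² − (0.0400) = 0.32 − 0.0400 = 0.2800.
|λ| = √0.2800 = 0.5292.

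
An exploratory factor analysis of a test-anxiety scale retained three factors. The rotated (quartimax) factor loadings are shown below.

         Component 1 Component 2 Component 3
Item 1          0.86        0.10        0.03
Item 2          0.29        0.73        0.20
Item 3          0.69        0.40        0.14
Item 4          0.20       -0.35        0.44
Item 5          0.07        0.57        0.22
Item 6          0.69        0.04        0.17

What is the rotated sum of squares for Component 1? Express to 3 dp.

SS loadings for Component 1 = 0.86² + 0.29² + 0.69² + 0.20² + 0.07² + 0.69² = 0.7396 + 0.0841 + 0.4761 + 0.0400 + 0.0049 + 0.4761 = 1.8208

1.821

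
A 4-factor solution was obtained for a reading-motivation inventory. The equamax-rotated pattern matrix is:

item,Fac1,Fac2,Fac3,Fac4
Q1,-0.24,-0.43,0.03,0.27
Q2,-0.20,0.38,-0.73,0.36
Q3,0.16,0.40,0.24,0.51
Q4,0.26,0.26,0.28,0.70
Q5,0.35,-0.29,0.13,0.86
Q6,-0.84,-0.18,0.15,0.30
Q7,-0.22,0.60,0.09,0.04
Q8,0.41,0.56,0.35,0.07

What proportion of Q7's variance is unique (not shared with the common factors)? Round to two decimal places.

0.58

h² = (-0.22)² + 0.60² + 0.09² + 0.04² = 0.0484 + 0.3600 + 0.0081 + 0.0016 = 0.4181
Uniqueness u² = 1 − h² = 1 − 0.4181 = 0.5819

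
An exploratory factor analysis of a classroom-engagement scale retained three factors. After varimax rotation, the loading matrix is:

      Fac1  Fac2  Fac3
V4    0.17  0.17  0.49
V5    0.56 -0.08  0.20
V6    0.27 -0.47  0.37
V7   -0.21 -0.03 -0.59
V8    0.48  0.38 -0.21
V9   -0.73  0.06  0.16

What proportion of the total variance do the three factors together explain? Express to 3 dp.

Communalities: 0.2979, 0.3600, 0.4307, 0.3931, 0.4189, 0.5621; Σh² = 2.4627.
Total variance with 6 standardized items is 6, so the solution explains 2.4627/6 = 0.4104.

0.410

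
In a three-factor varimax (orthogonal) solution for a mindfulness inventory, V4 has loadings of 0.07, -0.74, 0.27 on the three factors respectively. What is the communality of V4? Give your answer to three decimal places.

0.625

h² = 0.07² + (-0.74)² + 0.27² = 0.0049 + 0.5476 + 0.0729 = 0.6254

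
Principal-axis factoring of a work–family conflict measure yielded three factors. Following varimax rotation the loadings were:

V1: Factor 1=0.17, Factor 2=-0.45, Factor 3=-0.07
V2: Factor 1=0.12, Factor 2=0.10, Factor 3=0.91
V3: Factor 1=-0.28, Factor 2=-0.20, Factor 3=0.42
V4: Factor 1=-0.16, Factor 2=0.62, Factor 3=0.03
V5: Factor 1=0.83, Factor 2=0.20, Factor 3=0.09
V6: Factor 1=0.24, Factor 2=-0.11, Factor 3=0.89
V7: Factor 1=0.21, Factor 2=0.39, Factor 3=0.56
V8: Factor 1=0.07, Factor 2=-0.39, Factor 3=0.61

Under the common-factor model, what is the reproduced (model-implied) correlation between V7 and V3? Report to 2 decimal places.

r̂ = Σ λ_i·λ_j across factors = (0.21)(-0.28) + (0.39)(-0.20) + (0.56)(0.42)
  = -0.0588 -0.0780 +0.2352 = 0.0984

0.10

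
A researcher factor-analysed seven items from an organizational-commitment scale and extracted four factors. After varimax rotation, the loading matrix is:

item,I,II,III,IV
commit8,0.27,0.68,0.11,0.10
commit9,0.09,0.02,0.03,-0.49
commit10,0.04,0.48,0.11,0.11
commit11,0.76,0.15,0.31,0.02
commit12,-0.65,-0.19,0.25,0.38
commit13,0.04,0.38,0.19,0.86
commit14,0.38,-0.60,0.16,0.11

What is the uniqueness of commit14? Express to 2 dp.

h² = 0.38² + (-0.60)² + 0.16² + 0.11² = 0.1444 + 0.3600 + 0.0256 + 0.0121 = 0.5421
Uniqueness u² = 1 − h² = 1 − 0.5421 = 0.4579

0.46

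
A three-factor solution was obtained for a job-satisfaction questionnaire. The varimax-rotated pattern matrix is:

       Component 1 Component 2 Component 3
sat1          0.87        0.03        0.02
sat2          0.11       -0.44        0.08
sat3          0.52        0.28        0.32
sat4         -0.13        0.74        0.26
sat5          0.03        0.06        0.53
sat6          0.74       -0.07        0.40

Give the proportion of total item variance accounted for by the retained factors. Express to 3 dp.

0.509

SS loadings by factor: 1.6048, 0.8290, 0.6177; total = 3.0515.
Total variance with 6 standardized items is 6, so the solution explains 3.0515/6 = 0.5086.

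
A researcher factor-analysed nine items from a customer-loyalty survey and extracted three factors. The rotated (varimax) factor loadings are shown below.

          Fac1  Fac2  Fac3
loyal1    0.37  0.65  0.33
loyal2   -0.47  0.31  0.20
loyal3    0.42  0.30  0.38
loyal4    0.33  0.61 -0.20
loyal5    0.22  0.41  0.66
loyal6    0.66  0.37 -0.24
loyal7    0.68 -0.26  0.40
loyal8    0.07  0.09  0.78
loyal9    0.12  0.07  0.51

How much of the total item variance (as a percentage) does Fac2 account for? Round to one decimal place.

15.2%

SS loadings for Fac2 = 0.65² + 0.31² + 0.30² + 0.61² + 0.41² + 0.37² + (-0.26)² + 0.09² + 0.07² = 1.3663
With 9 standardized items, total variance = 9. Proportion = 1.3663/9 = 0.1518 → 15.18%.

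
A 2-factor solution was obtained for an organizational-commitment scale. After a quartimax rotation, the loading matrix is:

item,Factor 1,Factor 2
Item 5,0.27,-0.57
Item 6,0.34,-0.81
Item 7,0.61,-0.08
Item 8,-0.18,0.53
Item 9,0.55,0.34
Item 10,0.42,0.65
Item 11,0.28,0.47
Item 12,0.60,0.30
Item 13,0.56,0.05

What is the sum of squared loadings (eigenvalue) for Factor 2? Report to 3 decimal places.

2.120

SS loadings for Factor 2 = (-0.57)² + (-0.81)² + (-0.08)² + 0.53² + 0.34² + 0.65² + 0.47² + 0.30² + 0.05² = 0.3249 + 0.6561 + 0.0064 + 0.2809 + 0.1156 + 0.4225 + 0.2209 + 0.0900 + 0.0025 = 2.1198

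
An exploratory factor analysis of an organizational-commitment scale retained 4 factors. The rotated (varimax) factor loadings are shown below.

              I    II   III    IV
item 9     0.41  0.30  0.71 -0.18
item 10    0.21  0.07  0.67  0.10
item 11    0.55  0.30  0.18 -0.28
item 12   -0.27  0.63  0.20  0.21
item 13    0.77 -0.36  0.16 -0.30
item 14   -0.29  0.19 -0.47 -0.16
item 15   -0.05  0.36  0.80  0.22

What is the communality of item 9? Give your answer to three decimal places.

0.795

h² = 0.41² + 0.30² + 0.71² + (-0.18)² = 0.1681 + 0.0900 + 0.5041 + 0.0324 = 0.7946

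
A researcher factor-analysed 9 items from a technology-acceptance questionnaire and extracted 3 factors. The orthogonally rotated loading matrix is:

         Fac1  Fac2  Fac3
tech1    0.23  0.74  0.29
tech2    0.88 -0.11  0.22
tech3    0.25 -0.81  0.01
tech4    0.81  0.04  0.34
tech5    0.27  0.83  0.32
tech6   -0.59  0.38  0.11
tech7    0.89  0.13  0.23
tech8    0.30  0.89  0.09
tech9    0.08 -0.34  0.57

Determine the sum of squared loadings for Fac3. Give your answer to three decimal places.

0.749

SS loadings for Fac3 = 0.29² + 0.22² + 0.01² + 0.34² + 0.32² + 0.11² + 0.23² + 0.09² + 0.57² = 0.0841 + 0.0484 + 0.0001 + 0.1156 + 0.1024 + 0.0121 + 0.0529 + 0.0081 + 0.3249 = 0.7486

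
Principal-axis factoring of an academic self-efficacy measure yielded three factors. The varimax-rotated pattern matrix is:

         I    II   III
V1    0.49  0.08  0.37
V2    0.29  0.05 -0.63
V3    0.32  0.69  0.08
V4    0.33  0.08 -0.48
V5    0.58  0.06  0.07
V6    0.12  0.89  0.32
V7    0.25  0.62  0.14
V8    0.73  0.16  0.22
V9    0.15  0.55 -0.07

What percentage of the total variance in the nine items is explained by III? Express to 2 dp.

SS loadings for III = 0.37² + (-0.63)² + 0.08² + (-0.48)² + 0.07² + 0.32² + 0.14² + 0.22² + (-0.07)² = 0.9508
With 9 standardized items, total variance = 9. Proportion = 0.9508/9 = 0.1056 → 10.56%.

10.56%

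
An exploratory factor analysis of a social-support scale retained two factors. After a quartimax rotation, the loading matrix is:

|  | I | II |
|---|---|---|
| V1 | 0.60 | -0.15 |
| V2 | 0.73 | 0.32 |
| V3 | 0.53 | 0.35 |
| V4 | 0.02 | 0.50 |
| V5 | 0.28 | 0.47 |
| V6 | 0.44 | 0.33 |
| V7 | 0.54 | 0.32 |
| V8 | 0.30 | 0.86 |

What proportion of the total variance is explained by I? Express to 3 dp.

0.228

SS loadings for I = 0.60² + 0.73² + 0.53² + 0.02² + 0.28² + 0.44² + 0.54² + 0.30² = 1.8278
Proportion of variance = 1.8278 / 8 = 0.2285.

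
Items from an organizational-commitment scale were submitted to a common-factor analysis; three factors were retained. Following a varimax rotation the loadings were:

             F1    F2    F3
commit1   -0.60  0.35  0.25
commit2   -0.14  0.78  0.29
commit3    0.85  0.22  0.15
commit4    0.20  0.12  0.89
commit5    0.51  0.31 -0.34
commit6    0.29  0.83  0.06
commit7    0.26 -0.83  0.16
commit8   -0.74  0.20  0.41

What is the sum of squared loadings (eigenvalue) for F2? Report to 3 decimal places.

2.308

SS loadings for F2 = 0.35² + 0.78² + 0.22² + 0.12² + 0.31² + 0.83² + (-0.83)² + 0.20² = 0.1225 + 0.6084 + 0.0484 + 0.0144 + 0.0961 + 0.6889 + 0.6889 + 0.0400 = 2.3076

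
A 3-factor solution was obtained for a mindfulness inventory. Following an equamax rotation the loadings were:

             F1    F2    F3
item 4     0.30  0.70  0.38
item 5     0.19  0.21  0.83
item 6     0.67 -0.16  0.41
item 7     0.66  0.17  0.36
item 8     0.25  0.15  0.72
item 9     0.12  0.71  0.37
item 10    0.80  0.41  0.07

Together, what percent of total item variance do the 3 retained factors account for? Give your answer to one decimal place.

Communalities: 0.7244, 0.7691, 0.6426, 0.5941, 0.6034, 0.6554, 0.8130; Σh² = 4.8020.
Total variance with 7 standardized items is 7, so the solution explains 4.8020/7 = 0.6860 = 68.60%.

68.6%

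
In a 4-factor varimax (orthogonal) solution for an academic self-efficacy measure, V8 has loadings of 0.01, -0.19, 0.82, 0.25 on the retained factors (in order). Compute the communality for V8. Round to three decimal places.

0.771

h² = 0.01² + (-0.19)² + 0.82² + 0.25² = 0.0001 + 0.0361 + 0.6724 + 0.0625 = 0.7711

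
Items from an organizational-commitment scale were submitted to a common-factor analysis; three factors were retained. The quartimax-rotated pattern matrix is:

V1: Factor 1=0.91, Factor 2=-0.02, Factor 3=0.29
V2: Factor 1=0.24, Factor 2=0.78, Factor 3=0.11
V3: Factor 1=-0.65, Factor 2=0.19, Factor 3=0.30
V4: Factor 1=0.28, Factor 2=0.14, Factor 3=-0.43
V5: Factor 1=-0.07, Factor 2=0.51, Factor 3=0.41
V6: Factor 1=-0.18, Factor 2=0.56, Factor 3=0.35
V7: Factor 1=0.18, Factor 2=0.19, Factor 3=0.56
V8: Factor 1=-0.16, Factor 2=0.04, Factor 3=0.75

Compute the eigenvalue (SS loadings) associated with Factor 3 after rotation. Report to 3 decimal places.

1.538

SS loadings for Factor 3 = 0.29² + 0.11² + 0.30² + (-0.43)² + 0.41² + 0.35² + 0.56² + 0.75² = 0.0841 + 0.0121 + 0.0900 + 0.1849 + 0.1681 + 0.1225 + 0.3136 + 0.5625 = 1.5378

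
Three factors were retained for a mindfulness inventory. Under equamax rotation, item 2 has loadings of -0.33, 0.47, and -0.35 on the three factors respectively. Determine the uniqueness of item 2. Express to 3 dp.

h² = (-0.33)² + 0.47² + (-0.35)² = 0.1089 + 0.2209 + 0.1225 = 0.4523
Uniqueness u² = 1 − h² = 1 − 0.4523 = 0.5477

0.548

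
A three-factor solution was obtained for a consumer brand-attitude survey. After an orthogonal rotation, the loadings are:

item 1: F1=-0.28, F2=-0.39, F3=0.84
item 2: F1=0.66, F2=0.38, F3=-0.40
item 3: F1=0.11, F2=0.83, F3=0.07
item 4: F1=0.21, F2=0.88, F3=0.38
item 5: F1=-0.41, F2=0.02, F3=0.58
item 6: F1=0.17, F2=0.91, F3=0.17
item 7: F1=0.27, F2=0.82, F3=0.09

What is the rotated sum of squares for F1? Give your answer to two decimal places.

SS loadings for F1 = (-0.28)² + 0.66² + 0.11² + 0.21² + (-0.41)² + 0.17² + 0.27² = 0.0784 + 0.4356 + 0.0121 + 0.0441 + 0.1681 + 0.0289 + 0.0729 = 0.8401

0.84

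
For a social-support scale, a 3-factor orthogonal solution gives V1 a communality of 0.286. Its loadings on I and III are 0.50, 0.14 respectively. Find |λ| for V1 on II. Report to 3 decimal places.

Under orthogonal rotation h² = Σλ², so λ_II² = h² − (0.2696) = 0.286 − 0.2696 = 0.0164.
|λ| = √0.0164 = 0.1281.

0.128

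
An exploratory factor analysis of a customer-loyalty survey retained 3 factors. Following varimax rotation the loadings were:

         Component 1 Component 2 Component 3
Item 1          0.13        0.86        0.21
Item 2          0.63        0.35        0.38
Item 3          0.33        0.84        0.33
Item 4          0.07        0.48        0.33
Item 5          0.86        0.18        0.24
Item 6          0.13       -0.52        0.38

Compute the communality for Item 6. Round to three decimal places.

h² = 0.13² + (-0.52)² + 0.38² = 0.0169 + 0.2704 + 0.1444 = 0.4317

0.432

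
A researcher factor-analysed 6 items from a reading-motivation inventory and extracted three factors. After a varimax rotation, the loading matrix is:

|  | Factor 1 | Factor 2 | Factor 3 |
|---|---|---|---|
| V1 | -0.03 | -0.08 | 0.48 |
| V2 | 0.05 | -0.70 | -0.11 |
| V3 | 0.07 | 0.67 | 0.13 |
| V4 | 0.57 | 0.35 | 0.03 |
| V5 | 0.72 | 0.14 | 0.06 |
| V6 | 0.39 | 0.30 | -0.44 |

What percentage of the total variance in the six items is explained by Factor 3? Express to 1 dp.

7.6%

SS loadings for Factor 3 = 0.48² + (-0.11)² + 0.13² + 0.03² + 0.06² + (-0.44)² = 0.4575
With 6 standardized items, total variance = 6. Proportion = 0.4575/6 = 0.0762 → 7.62%.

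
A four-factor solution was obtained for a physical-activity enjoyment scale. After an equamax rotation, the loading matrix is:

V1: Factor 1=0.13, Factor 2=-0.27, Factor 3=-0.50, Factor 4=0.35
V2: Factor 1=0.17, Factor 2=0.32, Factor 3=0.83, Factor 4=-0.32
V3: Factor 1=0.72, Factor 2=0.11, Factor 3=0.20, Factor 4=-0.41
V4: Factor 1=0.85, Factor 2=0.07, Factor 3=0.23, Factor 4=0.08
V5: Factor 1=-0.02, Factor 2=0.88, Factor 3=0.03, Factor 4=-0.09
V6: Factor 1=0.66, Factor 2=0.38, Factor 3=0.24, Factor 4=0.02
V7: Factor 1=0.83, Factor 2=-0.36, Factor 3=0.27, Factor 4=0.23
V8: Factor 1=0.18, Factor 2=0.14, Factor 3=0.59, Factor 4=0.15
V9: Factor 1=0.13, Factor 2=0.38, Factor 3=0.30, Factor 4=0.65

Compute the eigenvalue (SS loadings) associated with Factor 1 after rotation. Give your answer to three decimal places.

SS loadings for Factor 1 = 0.13² + 0.17² + 0.72² + 0.85² + (-0.02)² + 0.66² + 0.83² + 0.18² + 0.13² = 0.0169 + 0.0289 + 0.5184 + 0.7225 + 0.0004 + 0.4356 + 0.6889 + 0.0324 + 0.0169 = 2.4609

2.461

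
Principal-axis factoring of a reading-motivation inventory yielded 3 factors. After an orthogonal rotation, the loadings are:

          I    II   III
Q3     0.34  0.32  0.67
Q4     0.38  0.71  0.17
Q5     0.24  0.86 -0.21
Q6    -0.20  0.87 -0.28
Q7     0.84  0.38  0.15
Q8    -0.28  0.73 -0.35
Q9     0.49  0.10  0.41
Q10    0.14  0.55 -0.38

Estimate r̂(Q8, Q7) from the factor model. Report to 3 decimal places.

r̂ = Σ λ_i·λ_j across factors = (-0.28)(0.84) + (0.73)(0.38) + (-0.35)(0.15)
  = -0.2352 +0.2774 -0.0525 = -0.0103

-0.010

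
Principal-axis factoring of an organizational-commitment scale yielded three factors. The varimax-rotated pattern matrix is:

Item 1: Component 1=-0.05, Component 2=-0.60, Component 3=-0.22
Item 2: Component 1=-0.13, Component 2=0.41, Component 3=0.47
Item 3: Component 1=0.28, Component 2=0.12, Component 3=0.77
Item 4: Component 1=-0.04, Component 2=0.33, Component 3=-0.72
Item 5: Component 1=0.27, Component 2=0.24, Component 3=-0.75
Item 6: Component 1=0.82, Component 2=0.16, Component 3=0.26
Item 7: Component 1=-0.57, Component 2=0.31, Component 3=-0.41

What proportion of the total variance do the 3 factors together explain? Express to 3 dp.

Communalities: 0.4109, 0.4059, 0.6857, 0.6289, 0.6930, 0.7656, 0.5891; Σh² = 4.1791.
Total variance with 7 standardized items is 7, so the solution explains 4.1791/7 = 0.5970.

0.597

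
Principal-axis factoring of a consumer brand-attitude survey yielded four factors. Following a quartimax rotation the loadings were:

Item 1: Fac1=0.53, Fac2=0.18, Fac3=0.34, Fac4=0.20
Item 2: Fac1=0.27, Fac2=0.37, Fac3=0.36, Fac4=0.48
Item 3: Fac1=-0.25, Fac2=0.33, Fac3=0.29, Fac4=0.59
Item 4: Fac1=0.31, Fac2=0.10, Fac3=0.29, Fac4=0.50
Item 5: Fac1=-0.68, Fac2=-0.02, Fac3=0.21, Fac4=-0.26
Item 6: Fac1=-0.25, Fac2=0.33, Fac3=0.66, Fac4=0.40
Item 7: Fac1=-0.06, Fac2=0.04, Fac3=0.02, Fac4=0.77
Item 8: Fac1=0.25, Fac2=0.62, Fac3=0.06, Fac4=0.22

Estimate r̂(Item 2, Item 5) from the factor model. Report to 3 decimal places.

r̂ = Σ λ_i·λ_j across factors = (0.27)(-0.68) + (0.37)(-0.02) + (0.36)(0.21) + (0.48)(-0.26)
  = -0.1836 -0.0074 +0.0756 -0.1248 = -0.2402

-0.240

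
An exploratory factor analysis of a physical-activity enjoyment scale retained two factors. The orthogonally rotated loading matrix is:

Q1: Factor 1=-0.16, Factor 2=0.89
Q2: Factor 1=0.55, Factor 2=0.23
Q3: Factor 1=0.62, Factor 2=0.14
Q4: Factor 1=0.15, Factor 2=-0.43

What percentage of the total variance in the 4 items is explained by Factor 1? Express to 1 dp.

SS loadings for Factor 1 = (-0.16)² + 0.55² + 0.62² + 0.15² = 0.7350
With 4 standardized items, total variance = 4. Proportion = 0.7350/4 = 0.1838 → 18.38%.

18.4%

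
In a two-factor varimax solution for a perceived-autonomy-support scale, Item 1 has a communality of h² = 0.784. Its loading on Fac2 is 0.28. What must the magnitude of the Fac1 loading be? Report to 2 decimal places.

0.84

Under orthogonal rotation h² = Σλ², so λ_Fac1² = h² − (0.0784) = 0.784 − 0.0784 = 0.7056.
|λ| = √0.7056 = 0.8400.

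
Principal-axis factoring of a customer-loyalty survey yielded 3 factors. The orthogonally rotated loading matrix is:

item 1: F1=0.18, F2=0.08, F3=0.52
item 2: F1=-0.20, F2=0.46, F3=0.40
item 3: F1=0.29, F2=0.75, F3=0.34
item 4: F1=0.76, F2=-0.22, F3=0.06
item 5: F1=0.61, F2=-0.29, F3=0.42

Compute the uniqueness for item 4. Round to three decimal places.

0.370

h² = 0.76² + (-0.22)² + 0.06² = 0.5776 + 0.0484 + 0.0036 = 0.6296
Uniqueness u² = 1 − h² = 1 − 0.6296 = 0.3704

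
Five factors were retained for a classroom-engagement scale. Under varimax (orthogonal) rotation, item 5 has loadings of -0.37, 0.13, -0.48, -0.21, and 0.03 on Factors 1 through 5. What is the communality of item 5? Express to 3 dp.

0.429

h² = (-0.37)² + 0.13² + (-0.48)² + (-0.21)² + 0.03² = 0.1369 + 0.0169 + 0.2304 + 0.0441 + 0.0009 = 0.4292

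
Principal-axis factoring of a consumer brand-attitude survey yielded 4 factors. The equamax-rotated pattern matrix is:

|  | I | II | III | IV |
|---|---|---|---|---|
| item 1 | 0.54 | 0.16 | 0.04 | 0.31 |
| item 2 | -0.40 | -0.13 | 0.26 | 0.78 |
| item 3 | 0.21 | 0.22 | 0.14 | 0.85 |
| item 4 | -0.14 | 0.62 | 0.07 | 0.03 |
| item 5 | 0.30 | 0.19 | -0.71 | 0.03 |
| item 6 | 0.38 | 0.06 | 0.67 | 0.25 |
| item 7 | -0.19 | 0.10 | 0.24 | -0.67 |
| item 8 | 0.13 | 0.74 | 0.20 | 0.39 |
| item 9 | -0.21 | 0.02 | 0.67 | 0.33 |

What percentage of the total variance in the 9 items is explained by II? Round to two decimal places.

11.92%

SS loadings for II = 0.16² + (-0.13)² + 0.22² + 0.62² + 0.19² + 0.06² + 0.10² + 0.74² + 0.02² = 1.0730
With 9 standardized items, total variance = 9. Proportion = 1.0730/9 = 0.1192 → 11.92%.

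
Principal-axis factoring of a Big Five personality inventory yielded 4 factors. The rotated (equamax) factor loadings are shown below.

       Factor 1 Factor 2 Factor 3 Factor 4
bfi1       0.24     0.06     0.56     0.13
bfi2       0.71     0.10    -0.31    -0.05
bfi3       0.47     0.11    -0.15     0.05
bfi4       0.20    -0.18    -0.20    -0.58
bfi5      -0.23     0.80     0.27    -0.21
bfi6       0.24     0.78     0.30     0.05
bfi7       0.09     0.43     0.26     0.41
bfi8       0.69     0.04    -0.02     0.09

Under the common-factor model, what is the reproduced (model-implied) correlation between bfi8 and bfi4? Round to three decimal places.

r̂ = Σ λ_i·λ_j across factors = (0.69)(0.20) + (0.04)(-0.18) + (-0.02)(-0.20) + (0.09)(-0.58)
  = +0.1380 -0.0072 +0.0040 -0.0522 = 0.0826

0.083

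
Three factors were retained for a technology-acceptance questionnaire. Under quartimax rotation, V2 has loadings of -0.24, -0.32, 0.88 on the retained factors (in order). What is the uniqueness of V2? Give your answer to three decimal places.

h² = (-0.24)² + (-0.32)² + 0.88² = 0.0576 + 0.1024 + 0.7744 = 0.9344
Uniqueness u² = 1 − h² = 1 − 0.9344 = 0.0656

0.066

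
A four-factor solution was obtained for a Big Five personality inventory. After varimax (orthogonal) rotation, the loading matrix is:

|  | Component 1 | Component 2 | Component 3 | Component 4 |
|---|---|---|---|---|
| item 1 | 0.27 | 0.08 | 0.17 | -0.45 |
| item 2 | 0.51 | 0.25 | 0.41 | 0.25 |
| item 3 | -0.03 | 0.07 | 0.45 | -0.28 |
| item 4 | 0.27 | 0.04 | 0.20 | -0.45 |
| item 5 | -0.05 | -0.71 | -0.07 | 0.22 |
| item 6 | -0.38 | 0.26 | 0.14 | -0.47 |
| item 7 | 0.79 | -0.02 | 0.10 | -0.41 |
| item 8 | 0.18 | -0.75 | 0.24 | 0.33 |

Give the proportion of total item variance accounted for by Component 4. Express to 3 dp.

0.137

SS loadings for Component 4 = (-0.45)² + 0.25² + (-0.28)² + (-0.45)² + 0.22² + (-0.47)² + (-0.41)² + 0.33² = 1.0922
Proportion of variance = 1.0922 / 8 = 0.1365.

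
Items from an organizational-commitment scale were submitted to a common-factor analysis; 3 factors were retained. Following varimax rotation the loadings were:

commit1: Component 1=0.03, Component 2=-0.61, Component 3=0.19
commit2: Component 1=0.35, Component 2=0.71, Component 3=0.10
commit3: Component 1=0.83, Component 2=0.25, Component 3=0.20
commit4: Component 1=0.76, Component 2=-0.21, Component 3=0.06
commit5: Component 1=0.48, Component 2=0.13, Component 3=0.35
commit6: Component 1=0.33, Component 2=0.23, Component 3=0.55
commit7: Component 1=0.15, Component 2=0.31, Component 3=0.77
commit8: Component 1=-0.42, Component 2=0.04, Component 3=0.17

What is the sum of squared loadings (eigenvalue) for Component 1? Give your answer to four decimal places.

SS loadings for Component 1 = 0.03² + 0.35² + 0.83² + 0.76² + 0.48² + 0.33² + 0.15² + (-0.42)² = 0.0009 + 0.1225 + 0.6889 + 0.5776 + 0.2304 + 0.1089 + 0.0225 + 0.1764 = 1.9281

1.9281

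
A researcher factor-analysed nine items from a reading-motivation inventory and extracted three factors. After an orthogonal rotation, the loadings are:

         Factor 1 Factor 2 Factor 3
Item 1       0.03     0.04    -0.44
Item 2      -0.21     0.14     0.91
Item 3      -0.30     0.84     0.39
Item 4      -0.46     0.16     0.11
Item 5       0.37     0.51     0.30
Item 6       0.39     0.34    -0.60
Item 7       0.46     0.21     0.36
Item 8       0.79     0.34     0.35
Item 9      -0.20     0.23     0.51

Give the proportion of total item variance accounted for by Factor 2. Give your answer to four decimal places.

0.1490

SS loadings for Factor 2 = 0.04² + 0.14² + 0.84² + 0.16² + 0.51² + 0.34² + 0.21² + 0.34² + 0.23² = 1.3407
Proportion of variance = 1.3407 / 9 = 0.1490.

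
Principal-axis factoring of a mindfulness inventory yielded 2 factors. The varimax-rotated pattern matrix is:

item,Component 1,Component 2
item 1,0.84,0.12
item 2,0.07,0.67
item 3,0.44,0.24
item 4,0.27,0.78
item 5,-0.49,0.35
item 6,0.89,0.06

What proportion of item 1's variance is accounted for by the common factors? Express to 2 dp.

h² = 0.84² + 0.12² = 0.7056 + 0.0144 = 0.7200

0.72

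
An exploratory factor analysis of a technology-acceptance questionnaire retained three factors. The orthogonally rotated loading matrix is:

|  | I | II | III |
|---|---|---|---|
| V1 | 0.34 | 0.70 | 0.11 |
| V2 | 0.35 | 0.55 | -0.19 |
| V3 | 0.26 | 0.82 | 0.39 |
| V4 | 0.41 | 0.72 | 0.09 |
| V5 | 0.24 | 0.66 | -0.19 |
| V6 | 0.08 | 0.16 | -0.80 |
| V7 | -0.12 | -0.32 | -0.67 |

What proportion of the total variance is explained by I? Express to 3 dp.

SS loadings for I = 0.34² + 0.35² + 0.26² + 0.41² + 0.24² + 0.08² + (-0.12)² = 0.5522
Proportion of variance = 0.5522 / 7 = 0.0789.

0.079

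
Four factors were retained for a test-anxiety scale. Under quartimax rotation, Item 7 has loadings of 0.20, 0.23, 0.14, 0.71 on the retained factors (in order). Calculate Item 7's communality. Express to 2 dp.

0.62

h² = 0.20² + 0.23² + 0.14² + 0.71² = 0.0400 + 0.0529 + 0.0196 + 0.5041 = 0.6166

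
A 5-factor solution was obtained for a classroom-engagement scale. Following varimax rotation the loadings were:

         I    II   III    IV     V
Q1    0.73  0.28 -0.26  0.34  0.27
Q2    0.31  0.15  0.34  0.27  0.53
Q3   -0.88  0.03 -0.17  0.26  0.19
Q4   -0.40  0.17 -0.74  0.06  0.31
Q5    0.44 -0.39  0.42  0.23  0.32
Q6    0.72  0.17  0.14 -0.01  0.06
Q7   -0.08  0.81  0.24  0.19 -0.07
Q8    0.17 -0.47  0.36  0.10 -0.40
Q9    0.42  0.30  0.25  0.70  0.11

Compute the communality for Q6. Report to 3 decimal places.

0.571

h² = 0.72² + 0.17² + 0.14² + (-0.01)² + 0.06² = 0.5184 + 0.0289 + 0.0196 + 0.0001 + 0.0036 = 0.5706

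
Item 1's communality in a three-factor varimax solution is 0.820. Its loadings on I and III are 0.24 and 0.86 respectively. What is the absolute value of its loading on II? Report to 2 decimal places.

Under orthogonal rotation h² = Σλ², so λ_II² = h² − (0.7972) = 0.820 − 0.7972 = 0.0228.
|λ| = √0.0228 = 0.1510.

0.15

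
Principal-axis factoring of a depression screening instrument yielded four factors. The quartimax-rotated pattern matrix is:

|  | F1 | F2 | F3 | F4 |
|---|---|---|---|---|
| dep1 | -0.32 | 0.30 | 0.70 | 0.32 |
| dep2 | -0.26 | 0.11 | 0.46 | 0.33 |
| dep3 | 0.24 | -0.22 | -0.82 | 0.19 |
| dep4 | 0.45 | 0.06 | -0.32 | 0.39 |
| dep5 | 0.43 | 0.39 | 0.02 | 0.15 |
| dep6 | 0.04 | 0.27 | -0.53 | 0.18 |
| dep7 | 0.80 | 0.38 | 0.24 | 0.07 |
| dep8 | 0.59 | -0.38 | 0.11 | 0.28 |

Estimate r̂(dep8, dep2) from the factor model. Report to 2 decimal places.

-0.05

r̂ = Σ λ_i·λ_j across factors = (0.59)(-0.26) + (-0.38)(0.11) + (0.11)(0.46) + (0.28)(0.33)
  = -0.1534 -0.0418 +0.0506 +0.0924 = -0.0522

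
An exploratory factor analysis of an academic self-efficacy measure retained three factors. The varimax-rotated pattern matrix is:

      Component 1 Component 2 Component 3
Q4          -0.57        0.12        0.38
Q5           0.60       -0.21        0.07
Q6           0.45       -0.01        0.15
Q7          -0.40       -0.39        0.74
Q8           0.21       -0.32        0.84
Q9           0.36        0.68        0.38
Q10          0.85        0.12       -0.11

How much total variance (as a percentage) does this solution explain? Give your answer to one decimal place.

SS loadings by factor: 1.9436, 0.7899, 1.5815; total = 4.3150.
Total variance with 7 standardized items is 7, so the solution explains 4.3150/7 = 0.6164 = 61.64%.

61.6%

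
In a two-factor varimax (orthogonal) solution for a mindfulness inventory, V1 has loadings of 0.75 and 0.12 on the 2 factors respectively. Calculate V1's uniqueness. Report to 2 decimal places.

0.42

h² = 0.75² + 0.12² = 0.5625 + 0.0144 = 0.5769
Uniqueness u² = 1 − h² = 1 − 0.5769 = 0.4231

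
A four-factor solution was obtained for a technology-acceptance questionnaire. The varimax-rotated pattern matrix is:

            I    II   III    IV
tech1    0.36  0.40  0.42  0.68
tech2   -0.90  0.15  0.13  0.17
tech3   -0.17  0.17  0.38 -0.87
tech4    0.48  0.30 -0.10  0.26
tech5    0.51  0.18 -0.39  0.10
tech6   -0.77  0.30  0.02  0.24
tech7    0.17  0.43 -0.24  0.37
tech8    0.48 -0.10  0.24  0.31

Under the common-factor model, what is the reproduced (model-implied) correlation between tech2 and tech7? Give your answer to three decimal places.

r̂ = Σ λ_i·λ_j across factors = (-0.90)(0.17) + (0.15)(0.43) + (0.13)(-0.24) + (0.17)(0.37)
  = -0.1530 +0.0645 -0.0312 +0.0629 = -0.0568

-0.057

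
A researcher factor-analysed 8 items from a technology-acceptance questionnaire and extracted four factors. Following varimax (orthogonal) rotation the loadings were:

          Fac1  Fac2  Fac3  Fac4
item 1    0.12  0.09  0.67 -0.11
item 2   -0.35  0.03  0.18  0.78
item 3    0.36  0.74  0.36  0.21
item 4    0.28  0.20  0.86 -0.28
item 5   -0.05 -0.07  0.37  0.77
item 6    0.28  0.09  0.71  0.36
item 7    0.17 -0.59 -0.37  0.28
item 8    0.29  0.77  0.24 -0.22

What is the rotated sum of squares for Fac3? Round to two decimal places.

2.19

SS loadings for Fac3 = 0.67² + 0.18² + 0.36² + 0.86² + 0.37² + 0.71² + (-0.37)² + 0.24² = 0.4489 + 0.0324 + 0.1296 + 0.7396 + 0.1369 + 0.5041 + 0.1369 + 0.0576 = 2.1860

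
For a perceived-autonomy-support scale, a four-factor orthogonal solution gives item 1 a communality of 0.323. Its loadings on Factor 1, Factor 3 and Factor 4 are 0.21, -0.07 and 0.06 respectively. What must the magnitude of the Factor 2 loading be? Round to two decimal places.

Under orthogonal rotation h² = Σλ², so λ_Factor 2² = h² − (0.0526) = 0.323 − 0.0526 = 0.2704.
|λ| = √0.2704 = 0.5200.

0.52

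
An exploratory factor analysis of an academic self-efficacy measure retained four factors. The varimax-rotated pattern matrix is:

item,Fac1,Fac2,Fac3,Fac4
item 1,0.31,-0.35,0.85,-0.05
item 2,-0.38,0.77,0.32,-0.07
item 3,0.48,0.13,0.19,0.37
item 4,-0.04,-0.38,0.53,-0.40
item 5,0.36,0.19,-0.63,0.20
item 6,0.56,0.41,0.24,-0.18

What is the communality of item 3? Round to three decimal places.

h² = 0.48² + 0.13² + 0.19² + 0.37² = 0.2304 + 0.0169 + 0.0361 + 0.1369 = 0.4203

0.420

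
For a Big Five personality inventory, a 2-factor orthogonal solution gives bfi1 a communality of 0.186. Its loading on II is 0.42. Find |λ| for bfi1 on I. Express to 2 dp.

0.10

Under orthogonal rotation h² = Σλ², so λ_I² = h² − (0.1764) = 0.186 − 0.1764 = 0.0096.
|λ| = √0.0096 = 0.0980.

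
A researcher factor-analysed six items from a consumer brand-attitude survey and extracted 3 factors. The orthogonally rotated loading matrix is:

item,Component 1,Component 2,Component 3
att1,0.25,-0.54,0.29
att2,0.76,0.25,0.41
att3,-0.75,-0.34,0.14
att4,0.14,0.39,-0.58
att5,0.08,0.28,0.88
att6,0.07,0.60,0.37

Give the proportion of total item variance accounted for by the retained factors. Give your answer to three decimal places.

0.636

Communalities: 0.4382, 0.8082, 0.6977, 0.5081, 0.8592, 0.5018; Σh² = 3.8132.
Total variance with 6 standardized items is 6, so the solution explains 3.8132/6 = 0.6355.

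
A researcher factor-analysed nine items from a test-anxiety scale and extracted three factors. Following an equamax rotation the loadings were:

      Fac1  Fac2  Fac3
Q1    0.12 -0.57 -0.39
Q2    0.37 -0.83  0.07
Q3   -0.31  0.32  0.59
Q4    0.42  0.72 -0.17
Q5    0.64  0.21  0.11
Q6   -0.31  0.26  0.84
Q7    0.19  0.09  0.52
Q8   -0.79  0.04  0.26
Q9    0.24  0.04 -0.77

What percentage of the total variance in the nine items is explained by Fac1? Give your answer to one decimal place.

18.3%

SS loadings for Fac1 = 0.12² + 0.37² + (-0.31)² + 0.42² + 0.64² + (-0.31)² + 0.19² + (-0.79)² + 0.24² = 1.6473
With 9 standardized items, total variance = 9. Proportion = 1.6473/9 = 0.1830 → 18.30%.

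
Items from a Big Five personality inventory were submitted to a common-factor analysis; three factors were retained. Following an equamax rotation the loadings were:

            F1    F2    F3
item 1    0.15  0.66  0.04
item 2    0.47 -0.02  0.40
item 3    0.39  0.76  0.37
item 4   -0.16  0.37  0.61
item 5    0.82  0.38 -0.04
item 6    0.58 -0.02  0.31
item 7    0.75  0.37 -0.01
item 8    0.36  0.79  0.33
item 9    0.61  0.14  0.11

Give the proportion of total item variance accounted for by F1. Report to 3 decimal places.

SS loadings for F1 = 0.15² + 0.47² + 0.39² + (-0.16)² + 0.82² + 0.58² + 0.75² + 0.36² + 0.61² = 2.4941
Proportion of variance = 2.4941 / 9 = 0.2771.

0.277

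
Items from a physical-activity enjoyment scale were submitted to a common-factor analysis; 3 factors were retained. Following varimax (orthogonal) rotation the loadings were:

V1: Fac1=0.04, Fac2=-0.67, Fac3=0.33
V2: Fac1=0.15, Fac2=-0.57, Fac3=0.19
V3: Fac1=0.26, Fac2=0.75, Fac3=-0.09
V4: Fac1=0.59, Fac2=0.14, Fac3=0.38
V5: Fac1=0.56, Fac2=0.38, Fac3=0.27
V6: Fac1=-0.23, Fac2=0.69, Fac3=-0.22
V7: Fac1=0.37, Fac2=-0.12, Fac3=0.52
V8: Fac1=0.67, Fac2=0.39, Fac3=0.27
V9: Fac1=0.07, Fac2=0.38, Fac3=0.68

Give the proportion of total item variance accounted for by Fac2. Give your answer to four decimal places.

SS loadings for Fac2 = (-0.67)² + (-0.57)² + 0.75² + 0.14² + 0.38² + 0.69² + (-0.12)² + 0.39² + 0.38² = 2.2873
Proportion of variance = 2.2873 / 9 = 0.2541.

0.2541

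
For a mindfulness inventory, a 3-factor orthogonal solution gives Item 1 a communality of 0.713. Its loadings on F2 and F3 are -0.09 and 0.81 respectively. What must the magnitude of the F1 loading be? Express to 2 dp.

0.22

Under orthogonal rotation h² = Σλ², so λ_F1² = h² − (0.6642) = 0.713 − 0.6642 = 0.0488.
|λ| = √0.0488 = 0.2209.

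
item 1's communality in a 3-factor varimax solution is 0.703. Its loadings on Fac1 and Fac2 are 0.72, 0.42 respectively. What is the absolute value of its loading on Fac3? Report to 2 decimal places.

Under orthogonal rotation h² = Σλ², so λ_Fac3² = h² − (0.6948) = 0.703 − 0.6948 = 0.0082.
|λ| = √0.0082 = 0.0906.

0.09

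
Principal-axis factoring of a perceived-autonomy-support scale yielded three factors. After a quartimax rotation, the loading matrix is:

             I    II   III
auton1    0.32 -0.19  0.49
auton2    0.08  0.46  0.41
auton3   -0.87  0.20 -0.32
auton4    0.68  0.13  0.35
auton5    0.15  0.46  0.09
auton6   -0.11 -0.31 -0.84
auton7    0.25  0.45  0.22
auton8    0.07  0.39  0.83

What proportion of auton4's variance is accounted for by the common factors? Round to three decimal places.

h² = 0.68² + 0.13² + 0.35² = 0.4624 + 0.0169 + 0.1225 = 0.6018

0.602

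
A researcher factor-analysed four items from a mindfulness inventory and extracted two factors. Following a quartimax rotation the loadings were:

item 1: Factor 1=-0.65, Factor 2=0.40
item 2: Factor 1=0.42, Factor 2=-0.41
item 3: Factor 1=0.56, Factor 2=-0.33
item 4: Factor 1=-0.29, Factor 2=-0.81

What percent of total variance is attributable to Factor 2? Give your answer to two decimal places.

SS loadings for Factor 2 = 0.40² + (-0.41)² + (-0.33)² + (-0.81)² = 1.0931
With 4 standardized items, total variance = 4. Proportion = 1.0931/4 = 0.2733 → 27.33%.

27.33%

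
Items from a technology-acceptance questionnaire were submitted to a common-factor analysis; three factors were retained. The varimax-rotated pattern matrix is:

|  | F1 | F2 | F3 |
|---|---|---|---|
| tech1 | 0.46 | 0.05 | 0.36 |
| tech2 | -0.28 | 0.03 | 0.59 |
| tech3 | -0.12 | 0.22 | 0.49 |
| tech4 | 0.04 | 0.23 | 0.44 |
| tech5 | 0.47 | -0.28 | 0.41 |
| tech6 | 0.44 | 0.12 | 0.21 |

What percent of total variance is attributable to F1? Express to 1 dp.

12.0%

SS loadings for F1 = 0.46² + (-0.28)² + (-0.12)² + 0.04² + 0.47² + 0.44² = 0.7205
With 6 standardized items, total variance = 6. Proportion = 0.7205/6 = 0.1201 → 12.01%.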